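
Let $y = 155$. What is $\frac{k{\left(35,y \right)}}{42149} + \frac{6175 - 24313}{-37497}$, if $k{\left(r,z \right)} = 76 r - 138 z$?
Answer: $\frac{20726584}{526820351} \approx 0.039343$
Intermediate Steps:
$k{\left(r,z \right)} = - 138 z + 76 r$
$\frac{k{\left(35,y \right)}}{42149} + \frac{6175 - 24313}{-37497} = \frac{\left(-138\right) 155 + 76 \cdot 35}{42149} + \frac{6175 - 24313}{-37497} = \left(-21390 + 2660\right) \frac{1}{42149} - - \frac{6046}{12499} = \left(-18730\right) \frac{1}{42149} + \frac{6046}{12499} = - \frac{18730}{42149} + \frac{6046}{12499} = \frac{20726584}{526820351}$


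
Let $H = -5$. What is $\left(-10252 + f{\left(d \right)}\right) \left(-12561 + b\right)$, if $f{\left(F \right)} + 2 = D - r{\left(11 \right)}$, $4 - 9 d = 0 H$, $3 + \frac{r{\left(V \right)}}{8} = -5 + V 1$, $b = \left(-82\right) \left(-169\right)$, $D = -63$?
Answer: $-13412277$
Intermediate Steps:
$b = 13858$
$r{\left(V \right)} = -64 + 8 V$ ($r{\left(V \right)} = -24 + 8 \left(-5 + V 1\right) = -24 + 8 \left(-5 + V\right) = -24 + \left(-40 + 8 V\right) = -64 + 8 V$)
$d = \frac{4}{9}$ ($d = \frac{4}{9} - \frac{0 \left(-5\right)}{9} = \frac{4}{9} - 0 = \frac{4}{9} + 0 = \frac{4}{9} \approx 0.44444$)
$f{\left(F \right)} = -89$ ($f{\left(F \right)} = -2 - \left(-1 + 88\right) = -2 - 87 = -89$)
$\left(-10252 + f{\left(d \right)}\right) \left(-12561 + b\right) = \left(-10252 - 89\right) \left(-12561 + 13858\right) = \left(-10341\right) 1297 = -13412277$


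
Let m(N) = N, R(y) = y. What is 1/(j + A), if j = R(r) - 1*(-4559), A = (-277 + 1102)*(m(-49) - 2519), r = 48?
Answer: -1/2113993 ≈ -4.7304e-7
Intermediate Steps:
A = -2118600 (A = (-277 + 1102)*(-49 - 2519) = 825*(-2568) = -2118600)
j = 4607 (j = 48 - 1*(-4559) = 48 + 4559 = 4607)
1/(j + A) = 1/(4607 - 2118600) = 1/(-2113993) = -1/2113993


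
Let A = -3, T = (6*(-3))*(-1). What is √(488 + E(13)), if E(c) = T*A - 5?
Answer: √429 ≈ 20.712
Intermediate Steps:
T = 18 (T = -18*(-1) = 18)
E(c) = -59 (E(c) = 18*(-3) - 5 = -54 - 5 = -59)
√(488 + E(13)) = √(488 - 59) = √429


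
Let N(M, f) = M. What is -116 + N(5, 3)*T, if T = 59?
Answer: 179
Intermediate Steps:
-116 + N(5, 3)*T = -116 + 5*59 = -116 + 295 = 179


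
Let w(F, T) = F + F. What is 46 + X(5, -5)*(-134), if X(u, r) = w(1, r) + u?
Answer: -892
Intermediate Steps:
w(F, T) = 2*F
X(u, r) = 2 + u (X(u, r) = 2*1 + u = 2 + u)
46 + X(5, -5)*(-134) = 46 + (2 + 5)*(-134) = 46 + 7*(-134) = 46 - 938 = -892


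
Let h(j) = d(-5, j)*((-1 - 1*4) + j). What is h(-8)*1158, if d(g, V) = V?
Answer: 120432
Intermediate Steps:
h(j) = j*(-5 + j) (h(j) = j*((-1 - 1*4) + j) = j*((-1 - 4) + j) = j*(-5 + j))
h(-8)*1158 = -8*(-5 - 8)*1158 = -8*(-13)*1158 = 104*1158 = 120432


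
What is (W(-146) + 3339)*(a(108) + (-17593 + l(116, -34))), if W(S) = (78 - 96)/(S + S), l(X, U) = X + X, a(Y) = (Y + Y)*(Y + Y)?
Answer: 14281400385/146 ≈ 9.7818e+7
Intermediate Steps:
a(Y) = 4*Y² (a(Y) = (2*Y)*(2*Y) = 4*Y²)
l(X, U) = 2*X
W(S) = -9/S (W(S) = -18*1/(2*S) = -9/S)
(W(-146) + 3339)*(a(108) + (-17593 + l(116, -34))) = (-9/(-146) + 3339)*(4*108² + (-17593 + 2*116)) = (-9*(-1/146) + 3339)*(4*11664 + (-17593 + 232)) = (9/146 + 3339)*(46656 - 17361) = (487503/146)*29295 = 14281400385/146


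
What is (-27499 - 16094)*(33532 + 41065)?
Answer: -3251907021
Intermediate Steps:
(-27499 - 16094)*(33532 + 41065) = -43593*74597 = -3251907021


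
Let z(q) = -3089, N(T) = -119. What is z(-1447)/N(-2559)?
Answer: 3089/119 ≈ 25.958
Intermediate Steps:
z(-1447)/N(-2559) = -3089/(-119) = -3089*(-1/119) = 3089/119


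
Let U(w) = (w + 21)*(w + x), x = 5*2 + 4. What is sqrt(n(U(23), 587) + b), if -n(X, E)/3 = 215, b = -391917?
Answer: 3*I*sqrt(43618) ≈ 626.55*I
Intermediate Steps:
x = 14 (x = 10 + 4 = 14)
U(w) = (14 + w)*(21 + w) (U(w) = (w + 21)*(w + 14) = (21 + w)*(14 + w) = (14 + w)*(21 + w))
n(X, E) = -645 (n(X, E) = -3*215 = -645)
sqrt(n(U(23), 587) + b) = sqrt(-645 - 391917) = sqrt(-392562) = 3*I*sqrt(43618)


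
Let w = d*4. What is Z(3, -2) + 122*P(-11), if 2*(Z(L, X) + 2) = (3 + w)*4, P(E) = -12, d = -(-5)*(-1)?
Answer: -1500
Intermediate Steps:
d = -5 (d = -5*1 = -5)
w = -20 (w = -5*4 = -20)
Z(L, X) = -36 (Z(L, X) = -2 + ((3 - 20)*4)/2 = -2 + (-17*4)/2 = -2 + (1/2)*(-68) = -2 - 34 = -36)
Z(3, -2) + 122*P(-11) = -36 + 122*(-12) = -36 - 1464 = -1500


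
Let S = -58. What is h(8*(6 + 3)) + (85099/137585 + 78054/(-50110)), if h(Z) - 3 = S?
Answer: -1101902537/19698241 ≈ -55.939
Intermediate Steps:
h(Z) = -55 (h(Z) = 3 - 58 = -55)
h(8*(6 + 3)) + (85099/137585 + 78054/(-50110)) = -55 + (85099/137585 + 78054/(-50110)) = -55 + (85099*(1/137585) + 78054*(-1/50110)) = -55 + (12157/19655 - 39027/25055) = -55 - 18499282/19698241 = -1101902537/19698241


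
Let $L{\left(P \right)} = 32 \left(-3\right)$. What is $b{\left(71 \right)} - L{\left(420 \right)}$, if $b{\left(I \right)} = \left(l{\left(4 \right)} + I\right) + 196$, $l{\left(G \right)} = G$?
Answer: $367$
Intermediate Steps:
$L{\left(P \right)} = -96$
$b{\left(I \right)} = 200 + I$ ($b{\left(I \right)} = \left(4 + I\right) + 196 = 200 + I$)
$b{\left(71 \right)} - L{\left(420 \right)} = \left(200 + 71\right) - -96 = 271 + 96 = 367$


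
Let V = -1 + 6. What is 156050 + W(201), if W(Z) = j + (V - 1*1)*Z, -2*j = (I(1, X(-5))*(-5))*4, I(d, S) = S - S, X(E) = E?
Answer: 156854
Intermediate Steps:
I(d, S) = 0
V = 5
j = 0 (j = -0*(-5)*4/2 = -0*4 = -1/2*0 = 0)
W(Z) = 4*Z (W(Z) = 0 + (5 - 1*1)*Z = 0 + (5 - 1)*Z = 0 + 4*Z = 4*Z)
156050 + W(201) = 156050 + 4*201 = 156050 + 804 = 156854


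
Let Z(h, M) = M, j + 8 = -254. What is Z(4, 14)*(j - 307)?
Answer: -7966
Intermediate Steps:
j = -262 (j = -8 - 254 = -262)
Z(4, 14)*(j - 307) = 14*(-262 - 307) = 14*(-569) = -7966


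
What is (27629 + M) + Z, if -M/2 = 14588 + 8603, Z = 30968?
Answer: 12215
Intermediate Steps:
M = -46382 (M = -2*(14588 + 8603) = -2*23191 = -46382)
(27629 + M) + Z = (27629 - 46382) + 30968 = -18753 + 30968 = 12215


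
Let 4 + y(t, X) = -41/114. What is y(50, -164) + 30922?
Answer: 3524611/114 ≈ 30918.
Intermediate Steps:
y(t, X) = -497/114 (y(t, X) = -4 - 41/114 = -497/114)
y(50, -164) + 30922 = -497/114 + 30922 = 3524611/114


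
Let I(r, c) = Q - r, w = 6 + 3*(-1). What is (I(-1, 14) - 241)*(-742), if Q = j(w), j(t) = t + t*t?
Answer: 169176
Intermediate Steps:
w = 3 (w = 6 - 3 = 3)
j(t) = t + t²
Q = 12 (Q = 3*(1 + 3) = 3*4 = 12)
I(r, c) = 12 - r
(I(-1, 14) - 241)*(-742) = ((12 - 1*(-1)) - 241)*(-742) = ((12 + 1) - 241)*(-742) = (13 - 241)*(-742) = -228*(-742) = 169176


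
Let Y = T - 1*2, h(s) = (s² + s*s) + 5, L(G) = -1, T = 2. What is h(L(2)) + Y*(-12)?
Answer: 7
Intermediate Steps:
h(s) = 5 + 2*s² (h(s) = (s² + s²) + 5 = 2*s² + 5 = 5 + 2*s²)
Y = 0 (Y = 2 - 1*2 = 2 - 2 = 0)
h(L(2)) + Y*(-12) = (5 + 2*(-1)²) + 0*(-12) = (5 + 2*1) + 0 = (5 + 2) + 0 = 7 + 0 = 7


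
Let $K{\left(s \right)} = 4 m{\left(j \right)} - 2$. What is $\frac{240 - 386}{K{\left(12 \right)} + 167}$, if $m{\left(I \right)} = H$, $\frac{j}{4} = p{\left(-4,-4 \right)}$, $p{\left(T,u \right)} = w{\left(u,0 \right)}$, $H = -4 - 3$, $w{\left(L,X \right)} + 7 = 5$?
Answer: $- \frac{146}{137} \approx -1.0657$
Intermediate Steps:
$w{\left(L,X \right)} = -2$ ($w{\left(L,X \right)} = -7 + 5 = -2$)
$H = -7$
$p{\left(T,u \right)} = -2$
$j = -8$ ($j = 4 \left(-2\right) = -8$)
$m{\left(I \right)} = -7$
$K{\left(s \right)} = -30$ ($K{\left(s \right)} = 4 \left(-7\right) - 2 = -28 - 2 = -30$)
$\frac{240 - 386}{K{\left(12 \right)} + 167} = \frac{240 - 386}{-30 + 167} = - \frac{146}{137}$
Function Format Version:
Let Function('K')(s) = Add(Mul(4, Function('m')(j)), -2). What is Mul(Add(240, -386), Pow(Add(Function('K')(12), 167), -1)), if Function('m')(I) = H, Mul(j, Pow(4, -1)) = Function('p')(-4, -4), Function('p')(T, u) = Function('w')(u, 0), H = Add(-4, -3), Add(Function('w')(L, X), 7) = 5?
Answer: Rational(-146, 137) ≈ -1.0657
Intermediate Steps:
Function('w')(L, X) = -2 (Function('w')(L, X) = Add(-7, 5) = -2)
H = -7
Function('p')(T, u) = -2
j = -8 (j = Mul(4, -2) = -8)
Function('m')(I) = -7
Function('K')(s) = -30 (Function('K')(s) = Add(Mul(4, -7), -2) = Add(-28, -2) = -30)
Mul(Add(240, -386), Pow(Add(Function('K')(12), 167), -1)) = Mul(Add(240, -386), Pow(Add(-30, 167), -1)) = Mul(-146, Pow(137, -1)) = Mul(-146, Rational(1, 137)) = Rational(-146, 137)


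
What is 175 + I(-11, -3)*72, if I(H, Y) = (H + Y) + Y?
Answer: -1049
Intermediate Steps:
I(H, Y) = H + 2*Y
175 + I(-11, -3)*72 = 175 + (-11 + 2*(-3))*72 = 175 + (-11 - 6)*72 = 175 - 17*72 = 175 - 1224 = -1049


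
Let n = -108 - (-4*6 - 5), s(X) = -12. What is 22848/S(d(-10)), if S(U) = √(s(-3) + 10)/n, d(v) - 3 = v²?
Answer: 902496*I*√2 ≈ 1.2763e+6*I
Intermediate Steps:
n = -79 (n = -108 - (-24 - 5) = -108 - 1*(-29) = -108 + 29 = -79)
d(v) = 3 + v²
S(U) = -I*√2/79 (S(U) = √(-12 + 10)/(-79) = √(-2)*(-1/79) = (I*√2)*(-1/79) = -I*√2/79)
22848/S(d(-10)) = 22848/((-I*√2/79)) = 22848*(79*I*√2/2) = 902496*I*√2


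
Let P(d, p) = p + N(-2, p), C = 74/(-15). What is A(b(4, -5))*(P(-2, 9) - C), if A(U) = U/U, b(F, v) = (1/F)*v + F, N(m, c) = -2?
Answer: 179/15 ≈ 11.933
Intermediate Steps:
b(F, v) = F + v/F (b(F, v) = v/F + F = F + v/F)
C = -74/15 (C = 74*(-1/15) = -74/15 ≈ -4.9333)
P(d, p) = -2 + p (P(d, p) = p - 2 = -2 + p)
A(U) = 1
A(b(4, -5))*(P(-2, 9) - C) = 1*((-2 + 9) - 1*(-74/15)) = 1*(7 + 74/15) = 1*(179/15) = 179/15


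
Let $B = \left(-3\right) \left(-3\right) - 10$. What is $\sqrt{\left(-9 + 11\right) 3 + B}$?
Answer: $\sqrt{5} \approx 2.2361$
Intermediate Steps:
$B = -1$ ($B = 9 - 10 = -1$)
$\sqrt{\left(-9 + 11\right) 3 + B} = \sqrt{\left(-9 + 11\right) 3 - 1} = \sqrt{2 \cdot 3 - 1} = \sqrt{6 - 1} = \sqrt{5}$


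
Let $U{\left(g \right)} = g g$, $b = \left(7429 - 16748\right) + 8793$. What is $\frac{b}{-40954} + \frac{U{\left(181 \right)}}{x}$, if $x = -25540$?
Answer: $- \frac{664129977}{522982580} \approx -1.2699$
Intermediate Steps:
$b = -526$ ($b = -9319 + 8793 = -526$)
$U{\left(g \right)} = g^{2}$
$\frac{b}{-40954} + \frac{U{\left(181 \right)}}{x} = - \frac{526}{-40954} + \frac{181^{2}}{-25540} = \left(-526\right) \left(- \frac{1}{40954}\right) + 32761 \left(- \frac{1}{25540}\right) = \frac{263}{20477} - \frac{32761}{25540} = - \frac{664129977}{522982580}$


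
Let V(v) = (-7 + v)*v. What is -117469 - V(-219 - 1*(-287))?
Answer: -121617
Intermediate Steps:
V(v) = v*(-7 + v)
-117469 - V(-219 - 1*(-287)) = -117469 - (-219 - 1*(-287))*(-7 + (-219 - 1*(-287))) = -117469 - (-219 + 287)*(-7 + (-219 + 287)) = -117469 - 68*(-7 + 68) = -117469 - 68*61 = -117469 - 1*4148 = -117469 - 4148 = -121617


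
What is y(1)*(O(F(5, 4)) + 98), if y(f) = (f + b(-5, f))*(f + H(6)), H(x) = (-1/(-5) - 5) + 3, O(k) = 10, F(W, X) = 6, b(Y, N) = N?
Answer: -864/5 ≈ -172.80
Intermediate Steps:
H(x) = -9/5 (H(x) = (-1*(-⅕) - 5) + 3 = (⅕ - 5) + 3 = -24/5 + 3 = -9/5)
y(f) = 2*f*(-9/5 + f) (y(f) = (f + f)*(f - 9/5) = (2*f)*(-9/5 + f) = 2*f*(-9/5 + f))
y(1)*(O(F(5, 4)) + 98) = ((⅖)*1*(-9 + 5*1))*(10 + 98) = ((⅖)*1*(-9 + 5))*108 = ((⅖)*1*(-4))*108 = -8/5*108 = -864/5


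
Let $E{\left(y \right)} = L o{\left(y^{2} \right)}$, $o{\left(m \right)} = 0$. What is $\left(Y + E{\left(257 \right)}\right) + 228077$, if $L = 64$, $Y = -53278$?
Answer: $174799$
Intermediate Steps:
$E{\left(y \right)} = 0$ ($E{\left(y \right)} = 64 \cdot 0 = 0$)
$\left(Y + E{\left(257 \right)}\right) + 228077 = \left(-53278 + 0\right) + 228077 = -53278 + 228077 = 174799$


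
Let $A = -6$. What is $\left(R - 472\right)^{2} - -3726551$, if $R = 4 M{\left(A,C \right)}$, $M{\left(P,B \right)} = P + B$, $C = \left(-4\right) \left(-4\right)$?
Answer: $3913175$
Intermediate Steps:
$C = 16$
$M{\left(P,B \right)} = B + P$
$R = 40$ ($R = 4 \left(16 - 6\right) = 4 \cdot 10 = 40$)
$\left(R - 472\right)^{2} - -3726551 = \left(40 - 472\right)^{2} - -3726551 = \left(-432\right)^{2} + 3726551 = 186624 + 3726551 = 3913175$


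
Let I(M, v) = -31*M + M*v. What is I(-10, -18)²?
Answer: 240100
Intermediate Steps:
I(-10, -18)² = (-10*(-31 - 18))² = (-10*(-49))² = 490² = 240100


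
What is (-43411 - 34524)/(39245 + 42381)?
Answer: -77935/81626 ≈ -0.95478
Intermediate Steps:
(-43411 - 34524)/(39245 + 42381) = -77935/81626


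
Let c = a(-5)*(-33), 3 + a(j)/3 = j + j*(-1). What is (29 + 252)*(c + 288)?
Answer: 164385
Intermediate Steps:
a(j) = -9 (a(j) = -9 + 3*(j + j*(-1)) = -9 + 3*(j - j) = -9 + 3*0 = -9 + 0 = -9)
c = 297 (c = -9*(-33) = 297)
(29 + 252)*(c + 288) = (29 + 252)*(297 + 288) = 281*585 = 164385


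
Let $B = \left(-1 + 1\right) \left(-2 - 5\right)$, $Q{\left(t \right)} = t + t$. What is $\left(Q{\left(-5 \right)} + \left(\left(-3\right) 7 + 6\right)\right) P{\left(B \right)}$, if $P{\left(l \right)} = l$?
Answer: $0$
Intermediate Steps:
$Q{\left(t \right)} = 2 t$
$B = 0$ ($B = 0 \left(-7\right) = 0$)
$\left(Q{\left(-5 \right)} + \left(\left(-3\right) 7 + 6\right)\right) P{\left(B \right)} = \left(2 \left(-5\right) + \left(\left(-3\right) 7 + 6\right)\right) 0 = \left(-10 + \left(-21 + 6\right)\right) 0 = \left(-10 - 15\right) 0 = \left(-25\right) 0 = 0$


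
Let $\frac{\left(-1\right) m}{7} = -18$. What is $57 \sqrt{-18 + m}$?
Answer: $342 \sqrt{3} \approx 592.36$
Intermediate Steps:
$m = 126$ ($m = \left(-7\right) \left(-18\right) = 126$)
$57 \sqrt{-18 + m} = 57 \sqrt{-18 + 126} = 57 \sqrt{108} = 57 \cdot 6 \sqrt{3} = 342 \sqrt{3}$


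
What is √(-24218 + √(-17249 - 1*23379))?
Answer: √(-24218 + 2*I*√10157) ≈ 0.6476 + 155.62*I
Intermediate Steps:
√(-24218 + √(-17249 - 1*23379)) = √(-24218 + √(-17249 - 23379)) = √(-24218 + √(-40628)) = √(-24218 + 2*I*√10157)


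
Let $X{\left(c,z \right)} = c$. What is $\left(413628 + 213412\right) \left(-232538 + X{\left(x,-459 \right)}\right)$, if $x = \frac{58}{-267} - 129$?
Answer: $- \frac{38953071054880}{267} \approx -1.4589 \cdot 10^{11}$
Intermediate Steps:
$x = - \frac{34501}{267}$ ($x = 58 \left(- \frac{1}{267}\right) - 129 = - \frac{58}{267} - 129 = - \frac{34501}{267} \approx -129.22$)
$\left(413628 + 213412\right) \left(-232538 + X{\left(x,-459 \right)}\right) = \left(413628 + 213412\right) \left(-232538 - \frac{34501}{267}\right) = 627040 \left(- \frac{62122147}{267}\right) = - \frac{38953071054880}{267}$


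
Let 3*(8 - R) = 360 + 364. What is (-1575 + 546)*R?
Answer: 240100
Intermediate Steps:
R = -700/3 (R = 8 - (360 + 364)/3 = 8 - ⅓*724 = 8 - 724/3 = -700/3 ≈ -233.33)
(-1575 + 546)*R = (-1575 + 546)*(-700/3) = -1029*(-700/3) = 240100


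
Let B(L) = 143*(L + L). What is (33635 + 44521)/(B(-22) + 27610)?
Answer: 13026/3553 ≈ 3.6662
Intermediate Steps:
B(L) = 286*L (B(L) = 143*(2*L) = 286*L)
(33635 + 44521)/(B(-22) + 27610) = (33635 + 44521)/(286*(-22) + 27610) = 78156/(-6292 + 27610) = 78156/21318 = 78156*(1/21318) = 13026/3553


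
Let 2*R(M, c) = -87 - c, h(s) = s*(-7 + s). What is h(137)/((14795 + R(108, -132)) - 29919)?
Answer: -35620/30203 ≈ -1.1794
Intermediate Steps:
R(M, c) = -87/2 - c/2 (R(M, c) = (-87 - c)/2 = -87/2 - c/2)
h(137)/((14795 + R(108, -132)) - 29919) = (137*(-7 + 137))/((14795 + (-87/2 - 1/2*(-132))) - 29919) = (137*130)/((14795 + (-87/2 + 66)) - 29919) = 17810/((14795 + 45/2) - 29919) = 17810/(29635/2 - 29919) = 17810/(-30203/2) = 17810*(-2/30203) = -35620/30203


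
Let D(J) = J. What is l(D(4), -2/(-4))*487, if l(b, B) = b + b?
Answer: 3896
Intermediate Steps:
l(b, B) = 2*b
l(D(4), -2/(-4))*487 = (2*4)*487 = 8*487 = 3896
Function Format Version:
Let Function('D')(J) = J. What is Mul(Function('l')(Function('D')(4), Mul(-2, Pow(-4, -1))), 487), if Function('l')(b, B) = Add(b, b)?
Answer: 3896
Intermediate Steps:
Function('l')(b, B) = Mul(2, b)
Mul(Function('l')(Function('D')(4), Mul(-2, Pow(-4, -1))), 487) = Mul(Mul(2, 4), 487) = Mul(8, 487) = 3896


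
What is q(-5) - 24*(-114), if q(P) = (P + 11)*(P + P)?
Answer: 2676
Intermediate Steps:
q(P) = 2*P*(11 + P) (q(P) = (11 + P)*(2*P) = 2*P*(11 + P))
q(-5) - 24*(-114) = 2*(-5)*(11 - 5) - 24*(-114) = 2*(-5)*6 + 2736 = -60 + 2736 = 2676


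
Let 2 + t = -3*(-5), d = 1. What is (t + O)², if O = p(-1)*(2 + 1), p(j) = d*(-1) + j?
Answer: 49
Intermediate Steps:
p(j) = -1 + j (p(j) = 1*(-1) + j = -1 + j)
t = 13 (t = -2 - 3*(-5) = -2 + 15 = 13)
O = -6 (O = (-1 - 1)*(2 + 1) = -2*3 = -6)
(t + O)² = (13 - 6)² = 7² = 49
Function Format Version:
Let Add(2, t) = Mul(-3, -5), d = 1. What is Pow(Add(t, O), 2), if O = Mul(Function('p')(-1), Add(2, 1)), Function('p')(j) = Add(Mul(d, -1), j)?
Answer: 49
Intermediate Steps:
Function('p')(j) = Add(-1, j) (Function('p')(j) = Add(Mul(1, -1), j) = Add(-1, j))
t = 13 (t = Add(-2, Mul(-3, -5)) = Add(-2, 15) = 13)
O = -6 (O = Mul(Add(-1, -1), Add(2, 1)) = Mul(-2, 3) = -6)
Pow(Add(t, O), 2) = Pow(Add(13, -6), 2) = Pow(7, 2) = 49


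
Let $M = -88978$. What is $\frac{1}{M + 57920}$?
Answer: $- \frac{1}{31058} \approx -3.2198 \cdot 10^{-5}$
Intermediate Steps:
$\frac{1}{M + 57920} = \frac{1}{-88978 + 57920} = \frac{1}{-31058} = - \frac{1}{31058}$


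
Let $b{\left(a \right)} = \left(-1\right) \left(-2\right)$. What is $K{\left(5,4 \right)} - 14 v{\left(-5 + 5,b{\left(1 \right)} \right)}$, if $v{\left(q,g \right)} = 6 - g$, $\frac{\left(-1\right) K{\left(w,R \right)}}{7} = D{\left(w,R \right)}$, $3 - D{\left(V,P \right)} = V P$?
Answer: $63$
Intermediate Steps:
$D{\left(V,P \right)} = 3 - P V$ ($D{\left(V,P \right)} = 3 - V P = 3 - P V$)
$K{\left(w,R \right)} = -21 + 7 R w$ ($K{\left(w,R \right)} = - 7 \left(3 - R w\right) = -21 + 7 R w$)
$b{\left(a \right)} = 2$
$K{\left(5,4 \right)} - 14 v{\left(-5 + 5,b{\left(1 \right)} \right)} = \left(-21 + 7 \cdot 4 \cdot 5\right) - 14 \left(6 - 2\right) = \left(-21 + 140\right) - 14 \left(6 - 2\right) = 119 - 56 = 63$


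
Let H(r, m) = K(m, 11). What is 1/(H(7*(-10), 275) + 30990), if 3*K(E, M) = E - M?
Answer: 1/31078 ≈ 3.2177e-5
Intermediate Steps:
K(E, M) = -M/3 + E/3 (K(E, M) = (E - M)/3 = -M/3 + E/3)
H(r, m) = -11/3 + m/3 (H(r, m) = -⅓*11 + m/3 = -11/3 + m/3)
1/(H(7*(-10), 275) + 30990) = 1/((-11/3 + (⅓)*275) + 30990) = 1/((-11/3 + 275/3) + 30990) = 1/(88 + 30990) = 1/31078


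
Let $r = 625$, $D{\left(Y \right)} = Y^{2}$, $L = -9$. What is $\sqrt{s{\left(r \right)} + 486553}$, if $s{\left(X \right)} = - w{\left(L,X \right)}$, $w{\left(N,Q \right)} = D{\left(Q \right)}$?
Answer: $2 \sqrt{23982} \approx 309.72$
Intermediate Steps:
$w{\left(N,Q \right)} = Q^{2}$
$s{\left(X \right)} = - X^{2}$
$\sqrt{s{\left(r \right)} + 486553} = \sqrt{- 625^{2} + 486553} = \sqrt{\left(-1\right) 390625 + 486553} = \sqrt{-390625 + 486553} = \sqrt{95928} = 2 \sqrt{23982}$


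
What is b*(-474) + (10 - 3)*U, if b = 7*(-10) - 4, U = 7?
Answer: 35125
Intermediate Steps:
b = -74 (b = -70 - 4 = -74)
b*(-474) + (10 - 3)*U = -74*(-474) + (10 - 3)*7 = 35076 + 7*7 = 35076 + 49 = 35125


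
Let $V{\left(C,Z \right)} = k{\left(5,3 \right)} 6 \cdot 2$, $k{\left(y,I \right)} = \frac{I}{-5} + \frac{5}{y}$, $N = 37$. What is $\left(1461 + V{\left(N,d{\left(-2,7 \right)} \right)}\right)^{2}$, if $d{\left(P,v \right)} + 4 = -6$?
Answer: $\frac{53714241}{25} \approx 2.1486 \cdot 10^{6}$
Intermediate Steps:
$d{\left(P,v \right)} = -10$ ($d{\left(P,v \right)} = -4 - 6 = -10$)
$k{\left(y,I \right)} = \frac{5}{y} - \frac{I}{5}$ ($k{\left(y,I \right)} = I \left(- \frac{1}{5}\right) + \frac{5}{y} = - \frac{I}{5} + \frac{5}{y} = \frac{5}{y} - \frac{I}{5}$)
$V{\left(C,Z \right)} = \frac{24}{5}$ ($V{\left(C,Z \right)} = \left(\frac{5}{5} - \frac{3}{5}\right) 6 \cdot 2 = \left(5 \cdot \frac{1}{5} - \frac{3}{5}\right) 6 \cdot 2 = \left(1 - \frac{3}{5}\right) 6 \cdot 2 = \frac{2}{5} \cdot 6 \cdot 2 = \frac{12}{5} \cdot 2 = \frac{24}{5}$)
$\left(1461 + V{\left(N,d{\left(-2,7 \right)} \right)}\right)^{2} = \left(1461 + \frac{24}{5}\right)^{2} = \left(\frac{7329}{5}\right)^{2} = \frac{53714241}{25}$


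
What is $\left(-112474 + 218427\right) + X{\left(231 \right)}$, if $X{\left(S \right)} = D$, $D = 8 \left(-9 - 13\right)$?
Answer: $105777$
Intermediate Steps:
$D = -176$ ($D = 8 \left(-22\right) = -176$)
$X{\left(S \right)} = -176$
$\left(-112474 + 218427\right) + X{\left(231 \right)} = \left(-112474 + 218427\right) - 176 = 105953 - 176 = 105777$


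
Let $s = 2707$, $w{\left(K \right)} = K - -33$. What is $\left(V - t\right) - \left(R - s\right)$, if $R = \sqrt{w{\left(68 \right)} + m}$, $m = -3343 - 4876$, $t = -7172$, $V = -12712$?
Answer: $-2833 - 3 i \sqrt{902} \approx -2833.0 - 90.1 i$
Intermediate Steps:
$w{\left(K \right)} = 33 + K$ ($w{\left(K \right)} = K + 33 = 33 + K$)
$m = -8219$
$R = 3 i \sqrt{902}$ ($R = \sqrt{\left(33 + 68\right) - 8219} = \sqrt{101 - 8219} = \sqrt{-8118} = 3 i \sqrt{902} \approx 90.1 i$)
$\left(V - t\right) - \left(R - s\right) = \left(-12712 - -7172\right) - \left(3 i \sqrt{902} - 2707\right) = \left(-12712 + 7172\right) - \left(3 i \sqrt{902} - 2707\right) = -5540 - \left(-2707 + 3 i \sqrt{902}\right) = -5540 + \left(2707 - 3 i \sqrt{902}\right) = -2833 - 3 i \sqrt{902}$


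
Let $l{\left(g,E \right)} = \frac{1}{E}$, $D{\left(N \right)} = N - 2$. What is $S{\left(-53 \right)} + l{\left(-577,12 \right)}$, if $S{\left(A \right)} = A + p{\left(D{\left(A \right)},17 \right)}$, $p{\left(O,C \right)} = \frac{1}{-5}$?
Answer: $- \frac{3187}{60} \approx -53.117$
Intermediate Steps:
$D{\left(N \right)} = -2 + N$ ($D{\left(N \right)} = N - 2 = -2 + N$)
$p{\left(O,C \right)} = - \frac{1}{5}$
$S{\left(A \right)} = - \frac{1}{5} + A$ ($S{\left(A \right)} = A - \frac{1}{5} = - \frac{1}{5} + A$)
$S{\left(-53 \right)} + l{\left(-577,12 \right)} = \left(- \frac{1}{5} - 53\right) + \frac{1}{12} = - \frac{266}{5} + \frac{1}{12} = - \frac{3187}{60}$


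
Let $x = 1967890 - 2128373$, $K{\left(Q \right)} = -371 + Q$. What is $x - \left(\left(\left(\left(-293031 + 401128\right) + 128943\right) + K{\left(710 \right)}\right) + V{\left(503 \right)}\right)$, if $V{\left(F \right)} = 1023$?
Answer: $-398885$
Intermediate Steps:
$x = -160483$
$x - \left(\left(\left(\left(-293031 + 401128\right) + 128943\right) + K{\left(710 \right)}\right) + V{\left(503 \right)}\right) = -160483 - \left(\left(\left(\left(-293031 + 401128\right) + 128943\right) + \left(-371 + 710\right)\right) + 1023\right) = -160483 - \left(\left(\left(108097 + 128943\right) + 339\right) + 1023\right) = -160483 - \left(\left(237040 + 339\right) + 1023\right) = -160483 - \left(237379 + 1023\right) = -160483 - 238402 = -398885$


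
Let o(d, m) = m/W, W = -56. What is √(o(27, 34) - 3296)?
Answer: I*√646135/14 ≈ 57.416*I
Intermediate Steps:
o(d, m) = -m/56 (o(d, m) = m/(-56) = m*(-1/56) = -m/56)
√(o(27, 34) - 3296) = √(-1/56*34 - 3296) = √(-17/28 - 3296) = √(-92305/28) = I*√646135/14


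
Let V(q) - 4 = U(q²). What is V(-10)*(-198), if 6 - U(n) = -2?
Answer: -2376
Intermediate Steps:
U(n) = 8 (U(n) = 6 - 1*(-2) = 6 + 2 = 8)
V(q) = 12 (V(q) = 4 + 8 = 12)
V(-10)*(-198) = 12*(-198) = -2376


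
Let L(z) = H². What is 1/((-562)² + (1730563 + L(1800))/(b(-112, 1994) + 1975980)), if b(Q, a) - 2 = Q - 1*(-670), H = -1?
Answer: 13355/4218108313 ≈ 3.1661e-6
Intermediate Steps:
b(Q, a) = 672 + Q (b(Q, a) = 2 + (Q - 1*(-670)) = 2 + (Q + 670) = 2 + (670 + Q) = 672 + Q)
L(z) = 1 (L(z) = (-1)² = 1)
1/((-562)² + (1730563 + L(1800))/(b(-112, 1994) + 1975980)) = 1/((-562)² + (1730563 + 1)/((672 - 112) + 1975980)) = 1/(315844 + 1730564/(560 + 1975980)) = 1/(315844 + 1730564/1976540) = 1/(315844 + 1730564*(1/1976540)) = 1/(315844 + 11693/13355) = 1/(4218108313/13355) = 13355/4218108313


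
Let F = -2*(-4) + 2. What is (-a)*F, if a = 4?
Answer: -40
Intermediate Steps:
F = 10 (F = 8 + 2 = 10)
(-a)*F = -1*4*10 = -4*10 = -40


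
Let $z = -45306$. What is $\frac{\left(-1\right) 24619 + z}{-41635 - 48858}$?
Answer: $\frac{69925}{90493} \approx 0.77271$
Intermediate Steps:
$\frac{\left(-1\right) 24619 + z}{-41635 - 48858} = \frac{\left(-1\right) 24619 - 45306}{-41635 - 48858} = \frac{-24619 - 45306}{-90493} = \left(-69925\right) \left(- \frac{1}{90493}\right) = \frac{69925}{90493}$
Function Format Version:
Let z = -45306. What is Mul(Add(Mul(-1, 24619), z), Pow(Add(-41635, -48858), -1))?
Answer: Rational(69925, 90493) ≈ 0.77271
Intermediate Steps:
Mul(Add(Mul(-1, 24619), z), Pow(Add(-41635, -48858), -1)) = Mul(Add(Mul(-1, 24619), -45306), Pow(Add(-41635, -48858), -1)) = Mul(Add(-24619, -45306), Pow(-90493, -1)) = Mul(-69925, Rational(-1, 90493)) = Rational(69925, 90493)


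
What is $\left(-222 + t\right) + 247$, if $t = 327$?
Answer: $352$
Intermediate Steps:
$\left(-222 + t\right) + 247 = \left(-222 + 327\right) + 247 = 105 + 247 = 352$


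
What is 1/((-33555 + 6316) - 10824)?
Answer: -1/38063 ≈ -2.6272e-5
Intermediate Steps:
1/((-33555 + 6316) - 10824) = 1/(-27239 - 10824) = 1/(-38063) = -1/38063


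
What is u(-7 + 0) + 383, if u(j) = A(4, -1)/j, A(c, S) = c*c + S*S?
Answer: 2664/7 ≈ 380.57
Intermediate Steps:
A(c, S) = S² + c² (A(c, S) = c² + S² = S² + c²)
u(j) = 17/j (u(j) = ((-1)² + 4²)/j = (1 + 16)/j = 17/j)
u(-7 + 0) + 383 = 17/(-7 + 0) + 383 = 17/(-7) + 383 = 17*(-⅐) + 383 = -17/7 + 383 = 2664/7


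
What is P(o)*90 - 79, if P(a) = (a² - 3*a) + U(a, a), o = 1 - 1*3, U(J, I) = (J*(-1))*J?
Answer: 461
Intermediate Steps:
U(J, I) = -J² (U(J, I) = (-J)*J = -J²)
o = -2 (o = 1 - 3 = -2)
P(a) = -3*a (P(a) = (a² - 3*a) - a² = -3*a)
P(o)*90 - 79 = -3*(-2)*90 - 79 = 6*90 - 79 = 540 - 79 = 461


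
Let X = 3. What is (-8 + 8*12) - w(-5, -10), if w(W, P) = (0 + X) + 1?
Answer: 84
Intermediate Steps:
w(W, P) = 4 (w(W, P) = (0 + 3) + 1 = 3 + 1 = 4)
(-8 + 8*12) - w(-5, -10) = (-8 + 8*12) - 1*4 = (-8 + 96) - 4 = 88 - 4 = 84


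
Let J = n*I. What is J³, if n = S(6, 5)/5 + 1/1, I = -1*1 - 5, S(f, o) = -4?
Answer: -216/125 ≈ -1.7280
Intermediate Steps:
I = -6 (I = -1 - 5 = -6)
n = ⅕ (n = -4/5 + 1/1 = -4*⅕ + 1*1 = -⅘ + 1 = ⅕ ≈ 0.20000)
J = -6/5 (J = (⅕)*(-6) = -6/5 ≈ -1.2000)
J³ = (-6/5)³ = -216/125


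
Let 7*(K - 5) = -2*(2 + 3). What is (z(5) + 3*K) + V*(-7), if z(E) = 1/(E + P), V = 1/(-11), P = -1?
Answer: 3573/308 ≈ 11.601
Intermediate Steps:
V = -1/11 ≈ -0.090909
z(E) = 1/(-1 + E) (z(E) = 1/(E - 1) = 1/(-1 + E))
K = 25/7 (K = 5 + (-2*(2 + 3))/7 = 5 + (-2*5)/7 = 5 + (⅐)*(-10) = 5 - 10/7 = 25/7 ≈ 3.5714)
(z(5) + 3*K) + V*(-7) = (1/(-1 + 5) + 3*(25/7)) - 1/11*(-7) = (1/4 + 75/7) + 7/11 = (¼ + 75/7) + 7/11 = 307/28 + 7/11 = 3573/308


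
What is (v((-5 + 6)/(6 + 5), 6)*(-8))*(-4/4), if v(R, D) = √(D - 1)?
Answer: 8*√5 ≈ 17.889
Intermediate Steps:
v(R, D) = √(-1 + D)
(v((-5 + 6)/(6 + 5), 6)*(-8))*(-4/4) = (√(-1 + 6)*(-8))*(-4/4) = (√5*(-8))*(-4*¼) = -8*√5*(-1) = 8*√5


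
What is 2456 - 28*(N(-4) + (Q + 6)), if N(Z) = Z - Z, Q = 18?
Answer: 1784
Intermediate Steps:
N(Z) = 0
2456 - 28*(N(-4) + (Q + 6)) = 2456 - 28*(0 + (18 + 6)) = 2456 - 28*(0 + 24) = 2456 - 28*24 = 2456 - 1*672 = 2456 - 672 = 1784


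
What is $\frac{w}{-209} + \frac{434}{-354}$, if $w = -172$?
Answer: $- \frac{14909}{36993} \approx -0.40302$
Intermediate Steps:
$\frac{w}{-209} + \frac{434}{-354} = - \frac{172}{-209} + \frac{434}{-354} = \left(-172\right) \left(- \frac{1}{209}\right) + 434 \left(- \frac{1}{354}\right) = \frac{172}{209} - \frac{217}{177} = - \frac{14909}{36993}$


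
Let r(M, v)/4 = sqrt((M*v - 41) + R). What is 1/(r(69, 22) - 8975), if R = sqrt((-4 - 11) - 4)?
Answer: -1/(8975 - 4*sqrt(1477 + I*sqrt(19))) ≈ -0.00011336 - 2.9151e-9*I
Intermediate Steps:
R = I*sqrt(19) (R = sqrt(-15 - 4) = sqrt(-19) = I*sqrt(19) ≈ 4.3589*I)
r(M, v) = 4*sqrt(-41 + I*sqrt(19) + M*v) (r(M, v) = 4*sqrt((M*v - 41) + I*sqrt(19)) = 4*sqrt((-41 + M*v) + I*sqrt(19)) = 4*sqrt(-41 + I*sqrt(19) + M*v))
1/(r(69, 22) - 8975) = 1/(4*sqrt(-41 + I*sqrt(19) + 69*22) - 8975) = 1/(4*sqrt(-41 + I*sqrt(19) + 1518) - 8975) = 1/(4*sqrt(1477 + I*sqrt(19)) - 8975) = 1/(-8975 + 4*sqrt(1477 + I*sqrt(19)))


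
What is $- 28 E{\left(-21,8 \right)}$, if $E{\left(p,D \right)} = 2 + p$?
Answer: $532$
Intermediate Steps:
$- 28 E{\left(-21,8 \right)} = - 28 \left(2 - 21\right) = \left(-28\right) \left(-19\right) = 532$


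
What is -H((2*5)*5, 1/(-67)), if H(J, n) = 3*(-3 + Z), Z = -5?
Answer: 24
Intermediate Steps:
H(J, n) = -24 (H(J, n) = 3*(-3 - 5) = 3*(-8) = -24)
-H((2*5)*5, 1/(-67)) = -1*(-24) = 24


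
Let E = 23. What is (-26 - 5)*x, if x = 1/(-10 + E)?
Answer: -31/13 ≈ -2.3846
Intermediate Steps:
x = 1/13 (x = 1/(-10 + 23) = 1/13 ≈ 0.076923)
(-26 - 5)*x = (-26 - 5)*(1/13) = -31*1/13 = -31/13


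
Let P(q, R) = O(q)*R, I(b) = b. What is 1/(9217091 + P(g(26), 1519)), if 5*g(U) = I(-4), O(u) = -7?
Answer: 1/9206458 ≈ 1.0862e-7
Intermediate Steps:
g(U) = -4/5 (g(U) = (1/5)*(-4) = -4/5)
P(q, R) = -7*R
1/(9217091 + P(g(26), 1519)) = 1/(9217091 - 7*1519) = 1/(9217091 - 10633) = 1/9206458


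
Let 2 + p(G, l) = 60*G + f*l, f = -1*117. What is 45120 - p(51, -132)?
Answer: 26618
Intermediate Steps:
f = -117
p(G, l) = -2 - 117*l + 60*G (p(G, l) = -2 + (60*G - 117*l) = -2 + (-117*l + 60*G) = -2 - 117*l + 60*G)
45120 - p(51, -132) = 45120 - (-2 - 117*(-132) + 60*51) = 45120 - (-2 + 15444 + 3060) = 45120 - 1*18502 = 45120 - 18502 = 26618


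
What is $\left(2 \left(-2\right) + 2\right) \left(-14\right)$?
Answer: $28$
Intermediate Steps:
$\left(2 \left(-2\right) + 2\right) \left(-14\right) = \left(-4 + 2\right) \left(-14\right) = \left(-2\right) \left(-14\right) = 28$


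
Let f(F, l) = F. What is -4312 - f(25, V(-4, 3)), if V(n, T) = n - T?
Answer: -4337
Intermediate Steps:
-4312 - f(25, V(-4, 3)) = -4312 - 1*25 = -4312 - 25 = -4337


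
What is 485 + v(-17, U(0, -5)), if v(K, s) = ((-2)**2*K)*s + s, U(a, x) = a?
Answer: 485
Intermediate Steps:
v(K, s) = s + 4*K*s (v(K, s) = (4*K)*s + s = 4*K*s + s = s + 4*K*s)
485 + v(-17, U(0, -5)) = 485 + 0*(1 + 4*(-17)) = 485 + 0*(1 - 68) = 485 + 0*(-67) = 485 + 0 = 485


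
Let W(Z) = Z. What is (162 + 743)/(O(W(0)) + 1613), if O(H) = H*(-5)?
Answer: 905/1613 ≈ 0.56107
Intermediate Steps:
O(H) = -5*H
(162 + 743)/(O(W(0)) + 1613) = (162 + 743)/(-5*0 + 1613) = 905/(0 + 1613) = 905/1613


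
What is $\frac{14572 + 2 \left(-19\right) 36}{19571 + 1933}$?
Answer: $\frac{3301}{5376} \approx 0.61403$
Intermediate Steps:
$\frac{14572 + 2 \left(-19\right) 36}{19571 + 1933} = \frac{14572 - 1368}{21504} = \left(14572 - 1368\right) \frac{1}{21504} = 13204 \cdot \frac{1}{21504} = \frac{3301}{5376}$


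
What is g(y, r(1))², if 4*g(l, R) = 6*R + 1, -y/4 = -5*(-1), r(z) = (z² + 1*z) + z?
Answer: 361/16 ≈ 22.563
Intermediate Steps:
r(z) = z² + 2*z (r(z) = (z² + z) + z = (z + z²) + z = z² + 2*z)
y = -20 (y = -(-20)*(-1) = -4*5 = -20)
g(l, R) = ¼ + 3*R/2 (g(l, R) = (6*R + 1)/4 = (1 + 6*R)/4 = ¼ + 3*R/2)
g(y, r(1))² = (¼ + 3*(1*(2 + 1))/2)² = (¼ + 3*(1*3)/2)² = (¼ + (3/2)*3)² = (¼ + 9/2)² = (19/4)² = 361/16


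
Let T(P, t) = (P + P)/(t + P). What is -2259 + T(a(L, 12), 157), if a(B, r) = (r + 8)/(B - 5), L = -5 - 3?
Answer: -4565479/2021 ≈ -2259.0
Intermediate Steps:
L = -8
a(B, r) = (8 + r)/(-5 + B)
T(P, t) = 2*P/(P + t) (T(P, t) = (2*P)/(P + t) = 2*P/(P + t))
-2259 + T(a(L, 12), 157) = -2259 + 2*((8 + 12)/(-5 - 8))/((8 + 12)/(-5 - 8) + 157) = -2259 + 2*(20/(-13))/(20/(-13) + 157) = -2259 + 2*(-1/13*20)/(-1/13*20 + 157) = -2259 + 2*(-20/13)/(-20/13 + 157) = -2259 + 2*(-20/13)/(2021/13) = -2259 + 2*(-20/13)*(13/2021) = -2259 - 40/2021 = -4565479/2021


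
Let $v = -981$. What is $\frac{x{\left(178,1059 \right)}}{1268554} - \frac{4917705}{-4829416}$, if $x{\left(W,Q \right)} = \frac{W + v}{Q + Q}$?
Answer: $\frac{3303218248062553}{3243915554273688} \approx 1.0183$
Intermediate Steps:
$x{\left(W,Q \right)} = \frac{-981 + W}{2 Q}$ ($x{\left(W,Q \right)} = \frac{W - 981}{Q + Q} = \frac{-981 + W}{2 Q}$)
$\frac{x{\left(178,1059 \right)}}{1268554} - \frac{4917705}{-4829416} = \frac{\frac{1}{2} \cdot \frac{1}{1059} \left(-981 + 178\right)}{1268554} - \frac{4917705}{-4829416} = \frac{1}{2} \cdot \frac{1}{1059} \left(-803\right) \frac{1}{1268554} - - \frac{4917705}{4829416} = \left(- \frac{803}{2118}\right) \frac{1}{1268554} + \frac{4917705}{4829416} = - \frac{803}{2686797372} + \frac{4917705}{4829416} = \frac{3303218248062553}{3243915554273688}$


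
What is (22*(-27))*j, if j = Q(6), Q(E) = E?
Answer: -3564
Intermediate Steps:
j = 6
(22*(-27))*j = (22*(-27))*6 = -594*6 = -3564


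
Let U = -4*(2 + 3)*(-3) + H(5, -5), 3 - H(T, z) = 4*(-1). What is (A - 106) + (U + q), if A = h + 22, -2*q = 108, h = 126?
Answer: 55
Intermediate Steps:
q = -54 (q = -½*108 = -54)
A = 148 (A = 126 + 22 = 148)
H(T, z) = 7 (H(T, z) = 3 - 4*(-1) = 3 - 1*(-4) = 3 + 4 = 7)
U = 67 (U = -4*(2 + 3)*(-3) + 7 = -20*(-3) + 7 = -4*(-15) + 7 = 60 + 7 = 67)
(A - 106) + (U + q) = (148 - 106) + (67 - 54) = 42 + 13 = 55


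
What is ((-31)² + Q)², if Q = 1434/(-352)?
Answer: 28364959561/30976 ≈ 9.1571e+5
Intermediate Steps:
Q = -717/176 (Q = 1434*(-1/352) = -717/176 ≈ -4.0739)
((-31)² + Q)² = ((-31)² - 717/176)² = (961 - 717/176)² = (168419/176)² = 28364959561/30976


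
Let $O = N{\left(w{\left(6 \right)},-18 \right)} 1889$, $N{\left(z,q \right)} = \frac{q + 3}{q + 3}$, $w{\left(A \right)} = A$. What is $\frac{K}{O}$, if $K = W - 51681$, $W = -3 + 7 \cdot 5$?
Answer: $- \frac{51649}{1889} \approx -27.342$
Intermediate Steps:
$N{\left(z,q \right)} = 1$ ($N{\left(z,q \right)} = \frac{3 + q}{3 + q} = 1$)
$W = 32$ ($W = -3 + 35 = 32$)
$O = 1889$ ($O = 1 \cdot 1889 = 1889$)
$K = -51649$ ($K = 32 - 51681 = -51649$)
$\frac{K}{O} = - \frac{51649}{1889}$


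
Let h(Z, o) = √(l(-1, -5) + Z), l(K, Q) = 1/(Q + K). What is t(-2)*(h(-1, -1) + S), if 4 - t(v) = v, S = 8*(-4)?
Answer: -192 + I*√42 ≈ -192.0 + 6.4807*I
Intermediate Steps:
S = -32
l(K, Q) = 1/(K + Q)
t(v) = 4 - v
h(Z, o) = √(-⅙ + Z) (h(Z, o) = √(1/(-1 - 5) + Z) = √(1/(-6) + Z) = √(-⅙ + Z))
t(-2)*(h(-1, -1) + S) = (4 - 1*(-2))*(√(-6 + 36*(-1))/6 - 32) = (4 + 2)*(√(-6 - 36)/6 - 32) = 6*(√(-42)/6 - 32) = 6*((I*√42)/6 - 32) = 6*(I*√42/6 - 32) = 6*(-32 + I*√42/6) = -192 + I*√42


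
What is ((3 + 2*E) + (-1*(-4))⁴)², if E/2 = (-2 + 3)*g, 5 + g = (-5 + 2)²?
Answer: 75625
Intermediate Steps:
g = 4 (g = -5 + (-5 + 2)² = -5 + (-3)² = -5 + 9 = 4)
E = 8 (E = 2*((-2 + 3)*4) = 2*(1*4) = 2*4 = 8)
((3 + 2*E) + (-1*(-4))⁴)² = ((3 + 2*8) + (-1*(-4))⁴)² = ((3 + 16) + 4⁴)² = (19 + 256)² = 275² = 75625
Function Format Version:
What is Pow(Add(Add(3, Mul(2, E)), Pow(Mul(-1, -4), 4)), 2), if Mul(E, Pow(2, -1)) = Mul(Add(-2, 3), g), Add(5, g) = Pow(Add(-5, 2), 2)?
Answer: 75625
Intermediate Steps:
g = 4 (g = Add(-5, Pow(Add(-5, 2), 2)) = Add(-5, Pow(-3, 2)) = Add(-5, 9) = 4)
E = 8 (E = Mul(2, Mul(Add(-2, 3), 4)) = Mul(2, Mul(1, 4)) = Mul(2, 4) = 8)
Pow(Add(Add(3, Mul(2, E)), Pow(Mul(-1, -4), 4)), 2) = Pow(Add(Add(3, Mul(2, 8)), Pow(Mul(-1, -4), 4)), 2) = Pow(Add(Add(3, 16), Pow(4, 4)), 2) = Pow(Add(19, 256), 2) = Pow(275, 2) = 75625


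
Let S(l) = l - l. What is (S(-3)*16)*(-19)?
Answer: 0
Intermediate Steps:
S(l) = 0
(S(-3)*16)*(-19) = (0*16)*(-19) = 0*(-19) = 0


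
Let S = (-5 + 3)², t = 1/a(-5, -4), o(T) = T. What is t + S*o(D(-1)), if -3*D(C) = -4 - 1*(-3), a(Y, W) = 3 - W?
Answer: 31/21 ≈ 1.4762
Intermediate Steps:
D(C) = ⅓ (D(C) = -(-4 - 1*(-3))/3 = -(-4 + 3)/3 = -⅓*(-1) = ⅓)
t = ⅐ (t = 1/(3 - 1*(-4)) = 1/(3 + 4) = 1/7 = ⅐ ≈ 0.14286)
S = 4 (S = (-2)² = 4)
t + S*o(D(-1)) = ⅐ + 4*(⅓) = ⅐ + 4/3 = 31/21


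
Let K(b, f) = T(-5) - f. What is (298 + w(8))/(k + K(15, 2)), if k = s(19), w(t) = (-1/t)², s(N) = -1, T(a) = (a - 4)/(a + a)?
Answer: -95365/672 ≈ -141.91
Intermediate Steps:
T(a) = (-4 + a)/(2*a) (T(a) = (-4 + a)/((2*a)) = (-4 + a)*(1/(2*a)) = (-4 + a)/(2*a))
K(b, f) = 9/10 - f (K(b, f) = (½)*(-4 - 5)/(-5) - f = (½)*(-⅕)*(-9) - f = 9/10 - f)
w(t) = t⁻²
k = -1
(298 + w(8))/(k + K(15, 2)) = (298 + 8⁻²)/(-1 + (9/10 - 1*2)) = (298 + 1/64)/(-1 + (9/10 - 2)) = 19073/(64*(-1 - 11/10)) = 19073/(64*(-21/10)) = (19073/64)*(-10/21) = -95365/672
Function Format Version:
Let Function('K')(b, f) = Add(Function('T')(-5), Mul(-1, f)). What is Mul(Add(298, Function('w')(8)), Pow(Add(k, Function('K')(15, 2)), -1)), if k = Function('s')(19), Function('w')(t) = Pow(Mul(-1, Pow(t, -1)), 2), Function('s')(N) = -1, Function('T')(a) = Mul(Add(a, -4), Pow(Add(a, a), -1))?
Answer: Rational(-95365, 672) ≈ -141.91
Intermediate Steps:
Function('T')(a) = Mul(Rational(1, 2), Pow(a, -1), Add(-4, a)) (Function('T')(a) = Mul(Add(-4, a), Pow(Mul(2, a), -1)) = Mul(Add(-4, a), Mul(Rational(1, 2), Pow(a, -1))) = Mul(Rational(1, 2), Pow(a, -1), Add(-4, a)))
Function('K')(b, f) = Add(Rational(9, 10), Mul(-1, f)) (Function('K')(b, f) = Add(Mul(Rational(1, 2), Pow(-5, -1), Add(-4, -5)), Mul(-1, f)) = Add(Mul(Rational(1, 2), Rational(-1, 5), -9), Mul(-1, f)) = Add(Rational(9, 10), Mul(-1, f)))
Function('w')(t) = Pow(t, -2)
k = -1
Mul(Add(298, Function('w')(8)), Pow(Add(k, Function('K')(15, 2)), -1)) = Mul(Add(298, Pow(8, -2)), Pow(Add(-1, Add(Rational(9, 10), Mul(-1, 2))), -1)) = Mul(Add(298, Rational(1, 64)), Pow(Add(-1, Add(Rational(9, 10), -2)), -1)) = Mul(Rational(19073, 64), Pow(Add(-1, Rational(-11, 10)), -1)) = Mul(Rational(19073, 64), Pow(Rational(-21, 10), -1)) = Mul(Rational(19073, 64), Rational(-10, 21)) = Rational(-95365, 672)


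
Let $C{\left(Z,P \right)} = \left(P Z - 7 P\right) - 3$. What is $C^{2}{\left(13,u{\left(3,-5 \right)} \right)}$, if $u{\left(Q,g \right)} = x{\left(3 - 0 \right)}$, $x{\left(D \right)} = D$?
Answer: $225$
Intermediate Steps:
$u{\left(Q,g \right)} = 3$ ($u{\left(Q,g \right)} = 3 - 0 = 3 + 0 = 3$)
$C{\left(Z,P \right)} = -3 - 7 P + P Z$ ($C{\left(Z,P \right)} = \left(- 7 P + P Z\right) - 3 = -3 - 7 P + P Z$)
$C^{2}{\left(13,u{\left(3,-5 \right)} \right)} = \left(-3 - 21 + 3 \cdot 13\right)^{2} = \left(-3 - 21 + 39\right)^{2} = 15^{2} = 225$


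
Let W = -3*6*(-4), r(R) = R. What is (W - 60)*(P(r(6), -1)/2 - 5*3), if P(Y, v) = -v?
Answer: -174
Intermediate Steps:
W = 72 (W = -18*(-4) = 72)
(W - 60)*(P(r(6), -1)/2 - 5*3) = (72 - 60)*(-1*(-1)/2 - 5*3) = 12*(1*(½) - 15) = 12*(½ - 15) = 12*(-29/2) = -174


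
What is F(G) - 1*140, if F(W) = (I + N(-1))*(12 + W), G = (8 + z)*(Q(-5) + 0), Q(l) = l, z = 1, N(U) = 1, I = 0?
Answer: -173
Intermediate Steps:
G = -45 (G = (8 + 1)*(-5 + 0) = 9*(-5) = -45)
F(W) = 12 + W (F(W) = (0 + 1)*(12 + W) = 1*(12 + W) = 12 + W)
F(G) - 1*140 = (12 - 45) - 1*140 = -33 - 140 = -173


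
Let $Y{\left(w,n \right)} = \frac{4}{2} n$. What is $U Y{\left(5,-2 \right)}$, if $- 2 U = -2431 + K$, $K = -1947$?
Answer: $-8756$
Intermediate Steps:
$Y{\left(w,n \right)} = 2 n$ ($Y{\left(w,n \right)} = 4 \cdot \frac{1}{2} n = 2 n$)
$U = 2189$ ($U = - \frac{-2431 - 1947}{2} = \left(- \frac{1}{2}\right) \left(-4378\right) = 2189$)
$U Y{\left(5,-2 \right)} = 2189 \cdot 2 \left(-2\right) = 2189 \left(-4\right) = -8756$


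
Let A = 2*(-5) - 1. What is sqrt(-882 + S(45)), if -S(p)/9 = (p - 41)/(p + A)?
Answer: 6*I*sqrt(7089)/17 ≈ 29.716*I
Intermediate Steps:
A = -11 (A = -10 - 1 = -11)
S(p) = -9*(-41 + p)/(-11 + p) (S(p) = -9*(p - 41)/(p - 11) = -9*(-41 + p)/(-11 + p))
sqrt(-882 + S(45)) = sqrt(-882 + 9*(41 - 1*45)/(-11 + 45)) = sqrt(-882 + 9*(41 - 45)/34) = sqrt(-882 + 9*(1/34)*(-4)) = sqrt(-882 - 18/17) = sqrt(-15012/17) = 6*I*sqrt(7089)/17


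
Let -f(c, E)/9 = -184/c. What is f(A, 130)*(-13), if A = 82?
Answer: -10764/41 ≈ -262.54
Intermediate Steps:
f(c, E) = 1656/c (f(c, E) = -(-1656)/c = 1656/c)
f(A, 130)*(-13) = (1656/82)*(-13) = (1656*(1/82))*(-13) = (828/41)*(-13) = -10764/41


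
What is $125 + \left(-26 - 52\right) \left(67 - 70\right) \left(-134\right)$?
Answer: $-31231$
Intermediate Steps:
$125 + \left(-26 - 52\right) \left(67 - 70\right) \left(-134\right) = 125 + \left(-78\right) \left(-3\right) \left(-134\right) = 125 + 234 \left(-134\right) = 125 - 31356 = -31231$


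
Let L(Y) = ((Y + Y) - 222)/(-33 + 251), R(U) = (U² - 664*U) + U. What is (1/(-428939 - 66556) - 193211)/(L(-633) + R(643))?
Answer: 5217562102307/347461904790 ≈ 15.016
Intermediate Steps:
R(U) = U² - 663*U
L(Y) = -111/109 + Y/109 (L(Y) = (2*Y - 222)/218 = (-222 + 2*Y)*(1/218) = -111/109 + Y/109)
(1/(-428939 - 66556) - 193211)/(L(-633) + R(643)) = (1/(-428939 - 66556) - 193211)/((-111/109 + (1/109)*(-633)) + 643*(-663 + 643)) = (1/(-495495) - 193211)/((-111/109 - 633/109) + 643*(-20)) = (-1/495495 - 193211)/(-744/109 - 12860) = -95735084446/(495495*(-1402484/109)) = -95735084446/495495*(-109/1402484) = 5217562102307/347461904790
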